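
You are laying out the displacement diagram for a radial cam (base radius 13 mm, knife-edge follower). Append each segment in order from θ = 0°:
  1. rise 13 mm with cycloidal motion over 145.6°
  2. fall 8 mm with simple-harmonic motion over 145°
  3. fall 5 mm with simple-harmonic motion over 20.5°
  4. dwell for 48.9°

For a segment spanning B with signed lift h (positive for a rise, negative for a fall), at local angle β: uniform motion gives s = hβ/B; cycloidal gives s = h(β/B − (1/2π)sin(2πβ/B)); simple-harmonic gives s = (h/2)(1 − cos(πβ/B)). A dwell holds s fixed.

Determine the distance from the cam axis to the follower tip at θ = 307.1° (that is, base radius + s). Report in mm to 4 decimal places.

seg 1 [0°–145.6°] cycloidal, h=13: full span → s += 13 → s = 13.0000
seg 2 [145.6°–290.6°] simple-harmonic, h=-8: full span → s += -8 → s = 5.0000
seg 3 [290.6°–311.1°] simple-harmonic, h=-5: θ=307.1° here. β=16.5, B=20.5. -5/2·(1 − cos(π·0.8049)) = -4.5448 → s = 0.4552
radial distance = base radius + s = 13 + 0.4552 = 13.4552

13.4552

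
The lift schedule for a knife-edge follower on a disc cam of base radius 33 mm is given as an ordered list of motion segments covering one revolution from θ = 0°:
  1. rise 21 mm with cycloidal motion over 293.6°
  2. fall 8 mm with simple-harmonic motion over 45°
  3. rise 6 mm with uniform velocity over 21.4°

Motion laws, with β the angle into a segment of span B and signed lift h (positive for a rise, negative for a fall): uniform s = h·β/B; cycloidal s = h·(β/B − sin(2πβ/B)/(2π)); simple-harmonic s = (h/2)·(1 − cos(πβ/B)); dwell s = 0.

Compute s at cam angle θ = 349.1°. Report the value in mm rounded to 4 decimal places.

seg 1 [0°–293.6°] cycloidal, h=21: full span → s += 21 → s = 21.0000
seg 2 [293.6°–338.6°] simple-harmonic, h=-8: full span → s += -8 → s = 13.0000
seg 3 [338.6°–360°] uniform, h=6: θ=349.1° here. β=10.5, B=21.4. 6·10.5/21.4 = 2.9439 → s = 15.9439

15.9439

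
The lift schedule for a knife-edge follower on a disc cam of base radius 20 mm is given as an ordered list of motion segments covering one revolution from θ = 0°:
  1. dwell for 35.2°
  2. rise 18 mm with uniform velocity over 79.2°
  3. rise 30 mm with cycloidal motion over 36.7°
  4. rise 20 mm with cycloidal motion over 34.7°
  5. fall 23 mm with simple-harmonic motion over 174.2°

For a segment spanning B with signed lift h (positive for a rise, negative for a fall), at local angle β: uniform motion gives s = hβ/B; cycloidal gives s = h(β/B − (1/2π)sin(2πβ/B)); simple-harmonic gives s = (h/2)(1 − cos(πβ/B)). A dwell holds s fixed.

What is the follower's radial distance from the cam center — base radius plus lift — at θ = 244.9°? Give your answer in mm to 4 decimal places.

seg 1 [0°–35.2°] dwell: s stays 0.0000
seg 2 [35.2°–114.4°] uniform, h=18: full span → s += 18 → s = 18.0000
seg 3 [114.4°–151.1°] cycloidal, h=30: full span → s += 30 → s = 48.0000
seg 4 [151.1°–185.8°] cycloidal, h=20: full span → s += 20 → s = 68.0000
seg 5 [185.8°–360°] simple-harmonic, h=-23: θ=244.9° here. β=59.1, B=174.2. -23/2·(1 − cos(π·0.3393)) = -5.9366 → s = 62.0634
radial distance = base radius + s = 20 + 62.0634 = 82.0634

82.0634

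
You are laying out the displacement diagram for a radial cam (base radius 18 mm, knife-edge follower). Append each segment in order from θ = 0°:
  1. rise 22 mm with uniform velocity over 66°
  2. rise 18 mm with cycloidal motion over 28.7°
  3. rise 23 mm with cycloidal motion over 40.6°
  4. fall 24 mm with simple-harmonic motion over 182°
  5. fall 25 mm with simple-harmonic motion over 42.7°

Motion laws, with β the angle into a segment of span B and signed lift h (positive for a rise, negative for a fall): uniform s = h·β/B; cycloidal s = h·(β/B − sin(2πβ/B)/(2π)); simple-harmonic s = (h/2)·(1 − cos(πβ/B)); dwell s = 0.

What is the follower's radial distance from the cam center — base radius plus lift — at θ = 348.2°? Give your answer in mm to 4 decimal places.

seg 1 [0°–66°] uniform, h=22: full span → s += 22 → s = 22.0000
seg 2 [66°–94.7°] cycloidal, h=18: full span → s += 18 → s = 40.0000
seg 3 [94.7°–135.3°] cycloidal, h=23: full span → s += 23 → s = 63.0000
seg 4 [135.3°–317.3°] simple-harmonic, h=-24: full span → s += -24 → s = 39.0000
seg 5 [317.3°–360°] simple-harmonic, h=-25: θ=348.2° here. β=30.9, B=42.7. -25/2·(1 − cos(π·0.7237)) = -20.5778 → s = 18.4222
radial distance = base radius + s = 18 + 18.4222 = 36.4222

36.4222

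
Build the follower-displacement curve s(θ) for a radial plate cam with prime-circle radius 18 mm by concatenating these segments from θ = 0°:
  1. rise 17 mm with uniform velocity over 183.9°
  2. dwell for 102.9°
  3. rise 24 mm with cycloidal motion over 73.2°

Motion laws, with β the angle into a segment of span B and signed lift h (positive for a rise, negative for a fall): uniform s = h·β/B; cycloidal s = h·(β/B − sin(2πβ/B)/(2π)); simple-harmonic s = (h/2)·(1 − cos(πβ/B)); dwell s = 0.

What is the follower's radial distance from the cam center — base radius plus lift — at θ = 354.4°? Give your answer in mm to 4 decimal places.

seg 1 [0°–183.9°] uniform, h=17: full span → s += 17 → s = 17.0000
seg 2 [183.9°–286.8°] dwell: s stays 17.0000
seg 3 [286.8°–360°] cycloidal, h=24: θ=354.4° here. β=67.6, B=73.2. 24·(0.9235 − sin(2π·0.9235)/(2π)) = 23.9301 → s = 40.9301
radial distance = base radius + s = 18 + 40.9301 = 58.9301

58.9301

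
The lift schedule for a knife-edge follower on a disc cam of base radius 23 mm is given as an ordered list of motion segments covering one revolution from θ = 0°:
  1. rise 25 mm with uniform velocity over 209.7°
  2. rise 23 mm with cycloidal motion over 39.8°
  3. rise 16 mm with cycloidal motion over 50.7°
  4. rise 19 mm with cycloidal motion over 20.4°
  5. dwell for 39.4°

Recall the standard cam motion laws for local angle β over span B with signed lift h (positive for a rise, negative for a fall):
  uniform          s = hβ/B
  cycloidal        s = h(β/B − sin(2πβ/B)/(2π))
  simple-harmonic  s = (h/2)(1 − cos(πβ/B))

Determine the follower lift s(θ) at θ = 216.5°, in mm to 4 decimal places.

seg 1 [0°–209.7°] uniform, h=25: full span → s += 25 → s = 25.0000
seg 2 [209.7°–249.5°] cycloidal, h=23: θ=216.5° here. β=6.8, B=39.8. 23·(0.1709 − sin(2π·0.1709)/(2π)) = 0.7125 → s = 25.7125

25.7125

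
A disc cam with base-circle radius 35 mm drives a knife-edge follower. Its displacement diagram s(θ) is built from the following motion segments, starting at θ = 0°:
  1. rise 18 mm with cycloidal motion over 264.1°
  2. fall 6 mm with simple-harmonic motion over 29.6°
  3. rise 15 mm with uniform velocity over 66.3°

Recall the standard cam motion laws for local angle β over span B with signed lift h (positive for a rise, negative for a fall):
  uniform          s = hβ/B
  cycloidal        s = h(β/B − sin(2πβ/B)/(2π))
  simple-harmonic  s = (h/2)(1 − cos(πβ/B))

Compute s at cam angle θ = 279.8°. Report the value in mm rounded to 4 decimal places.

seg 1 [0°–264.1°] cycloidal, h=18: full span → s += 18 → s = 18.0000
seg 2 [264.1°–293.7°] simple-harmonic, h=-6: θ=279.8° here. β=15.7, B=29.6. -6/2·(1 − cos(π·0.5304)) = -3.2861 → s = 14.7139

14.7139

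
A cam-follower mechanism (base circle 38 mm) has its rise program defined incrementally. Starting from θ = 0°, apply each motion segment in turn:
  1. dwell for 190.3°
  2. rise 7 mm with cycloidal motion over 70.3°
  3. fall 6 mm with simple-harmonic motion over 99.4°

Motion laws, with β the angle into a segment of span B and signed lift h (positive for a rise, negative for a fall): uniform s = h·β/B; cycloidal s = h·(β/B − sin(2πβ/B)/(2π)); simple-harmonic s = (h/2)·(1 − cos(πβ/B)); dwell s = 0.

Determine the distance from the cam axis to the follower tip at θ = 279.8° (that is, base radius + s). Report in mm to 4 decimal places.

seg 1 [0°–190.3°] dwell: s stays 0.0000
seg 2 [190.3°–260.6°] cycloidal, h=7: full span → s += 7 → s = 7.0000
seg 3 [260.6°–360°] simple-harmonic, h=-6: θ=279.8° here. β=19.2, B=99.4. -6/2·(1 − cos(π·0.1932)) = -0.5356 → s = 6.4644
radial distance = base radius + s = 38 + 6.4644 = 44.4644

44.4644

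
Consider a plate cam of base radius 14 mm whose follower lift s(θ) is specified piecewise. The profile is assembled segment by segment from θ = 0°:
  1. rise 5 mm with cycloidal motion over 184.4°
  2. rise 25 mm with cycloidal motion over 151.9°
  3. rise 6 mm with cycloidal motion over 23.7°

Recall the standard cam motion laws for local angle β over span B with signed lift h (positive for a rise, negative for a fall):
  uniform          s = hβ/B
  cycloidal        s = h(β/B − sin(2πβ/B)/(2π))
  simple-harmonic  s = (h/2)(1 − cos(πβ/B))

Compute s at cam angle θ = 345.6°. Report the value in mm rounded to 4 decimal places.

seg 1 [0°–184.4°] cycloidal, h=5: full span → s += 5 → s = 5.0000
seg 2 [184.4°–336.3°] cycloidal, h=25: full span → s += 25 → s = 30.0000
seg 3 [336.3°–360°] cycloidal, h=6: θ=345.6° here. β=9.3, B=23.7. 6·(0.3924 − sin(2π·0.3924)/(2π)) = 1.7569 → s = 31.7569

31.7569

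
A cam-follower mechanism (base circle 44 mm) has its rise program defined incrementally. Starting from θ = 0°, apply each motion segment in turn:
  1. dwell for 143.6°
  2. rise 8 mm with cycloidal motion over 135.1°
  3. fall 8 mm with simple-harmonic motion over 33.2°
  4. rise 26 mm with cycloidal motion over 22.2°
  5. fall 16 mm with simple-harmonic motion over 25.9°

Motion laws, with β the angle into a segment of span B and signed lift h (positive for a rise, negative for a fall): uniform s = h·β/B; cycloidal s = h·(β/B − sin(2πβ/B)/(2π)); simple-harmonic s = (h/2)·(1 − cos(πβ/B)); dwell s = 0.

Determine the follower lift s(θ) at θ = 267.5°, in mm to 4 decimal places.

seg 1 [0°–143.6°] dwell: s stays 0.0000
seg 2 [143.6°–278.7°] cycloidal, h=8: θ=267.5° here. β=123.9, B=135.1. 8·(0.9171 − sin(2π·0.9171)/(2π)) = 7.9704 → s = 7.9704

7.9704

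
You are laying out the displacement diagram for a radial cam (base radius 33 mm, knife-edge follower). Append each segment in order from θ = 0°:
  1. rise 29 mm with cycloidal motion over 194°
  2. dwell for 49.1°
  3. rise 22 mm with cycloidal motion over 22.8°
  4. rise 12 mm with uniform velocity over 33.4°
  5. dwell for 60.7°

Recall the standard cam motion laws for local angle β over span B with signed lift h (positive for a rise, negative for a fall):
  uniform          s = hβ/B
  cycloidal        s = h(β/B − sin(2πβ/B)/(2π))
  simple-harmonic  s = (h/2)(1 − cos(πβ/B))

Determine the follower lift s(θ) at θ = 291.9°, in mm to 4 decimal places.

seg 1 [0°–194°] cycloidal, h=29: full span → s += 29 → s = 29.0000
seg 2 [194°–243.1°] dwell: s stays 29.0000
seg 3 [243.1°–265.9°] cycloidal, h=22: full span → s += 22 → s = 51.0000
seg 4 [265.9°–299.3°] uniform, h=12: θ=291.9° here. β=26, B=33.4. 12·26/33.4 = 9.3413 → s = 60.3413

60.3413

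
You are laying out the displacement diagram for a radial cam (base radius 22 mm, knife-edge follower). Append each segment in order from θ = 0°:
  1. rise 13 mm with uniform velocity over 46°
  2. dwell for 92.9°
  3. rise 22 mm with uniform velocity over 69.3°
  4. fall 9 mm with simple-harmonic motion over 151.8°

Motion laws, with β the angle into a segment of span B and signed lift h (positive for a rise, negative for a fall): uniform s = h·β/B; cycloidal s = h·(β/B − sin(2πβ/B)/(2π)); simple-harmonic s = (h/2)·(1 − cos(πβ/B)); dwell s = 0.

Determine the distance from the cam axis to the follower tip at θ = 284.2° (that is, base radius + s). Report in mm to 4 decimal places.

seg 1 [0°–46°] uniform, h=13: full span → s += 13 → s = 13.0000
seg 2 [46°–138.9°] dwell: s stays 13.0000
seg 3 [138.9°–208.2°] uniform, h=22: full span → s += 22 → s = 35.0000
seg 4 [208.2°–360°] simple-harmonic, h=-9: θ=284.2° here. β=76, B=151.8. -9/2·(1 − cos(π·0.5007)) = -4.5093 → s = 30.4907
radial distance = base radius + s = 22 + 30.4907 = 52.4907

52.4907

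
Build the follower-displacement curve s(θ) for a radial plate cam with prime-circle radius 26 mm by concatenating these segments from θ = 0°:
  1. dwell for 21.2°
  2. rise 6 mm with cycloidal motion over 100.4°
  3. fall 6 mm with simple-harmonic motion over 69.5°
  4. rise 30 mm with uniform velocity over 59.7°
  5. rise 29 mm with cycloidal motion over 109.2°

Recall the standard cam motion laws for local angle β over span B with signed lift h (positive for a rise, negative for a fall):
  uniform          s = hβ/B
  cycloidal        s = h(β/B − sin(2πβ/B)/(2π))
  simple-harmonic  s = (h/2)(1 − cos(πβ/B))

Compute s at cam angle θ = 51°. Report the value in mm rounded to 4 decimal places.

seg 1 [0°–21.2°] dwell: s stays 0.0000
seg 2 [21.2°–121.6°] cycloidal, h=6: θ=51° here. β=29.8, B=100.4. 6·(0.2968 − sin(2π·0.2968)/(2π)) = 0.8670 → s = 0.8670

0.8670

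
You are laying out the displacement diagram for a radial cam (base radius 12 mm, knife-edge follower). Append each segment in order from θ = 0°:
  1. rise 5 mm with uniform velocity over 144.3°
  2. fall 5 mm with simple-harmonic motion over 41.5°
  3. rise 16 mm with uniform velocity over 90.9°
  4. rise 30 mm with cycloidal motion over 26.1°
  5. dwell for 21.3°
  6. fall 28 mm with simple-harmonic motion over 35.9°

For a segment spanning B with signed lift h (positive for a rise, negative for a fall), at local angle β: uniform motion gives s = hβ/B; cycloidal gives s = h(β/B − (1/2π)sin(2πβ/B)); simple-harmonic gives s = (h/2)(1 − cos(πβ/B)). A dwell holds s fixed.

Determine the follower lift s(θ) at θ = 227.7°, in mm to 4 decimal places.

seg 1 [0°–144.3°] uniform, h=5: full span → s += 5 → s = 5.0000
seg 2 [144.3°–185.8°] simple-harmonic, h=-5: full span → s += -5 → s = 0.0000
seg 3 [185.8°–276.7°] uniform, h=16: θ=227.7° here. β=41.9, B=90.9. 16·41.9/90.9 = 7.3751 → s = 7.3751

7.3751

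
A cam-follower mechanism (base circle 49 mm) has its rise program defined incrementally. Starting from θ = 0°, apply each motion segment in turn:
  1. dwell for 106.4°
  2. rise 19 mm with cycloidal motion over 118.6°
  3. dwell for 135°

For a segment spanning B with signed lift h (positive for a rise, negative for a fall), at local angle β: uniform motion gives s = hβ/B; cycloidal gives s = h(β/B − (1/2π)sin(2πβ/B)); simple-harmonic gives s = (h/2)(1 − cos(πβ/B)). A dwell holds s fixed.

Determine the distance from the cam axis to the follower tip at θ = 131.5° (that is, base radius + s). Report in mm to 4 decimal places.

seg 1 [0°–106.4°] dwell: s stays 0.0000
seg 2 [106.4°–225°] cycloidal, h=19: θ=131.5° here. β=25.1, B=118.6. 19·(0.2116 − sin(2π·0.2116)/(2π)) = 1.0846 → s = 1.0846
radial distance = base radius + s = 49 + 1.0846 = 50.0846

50.0846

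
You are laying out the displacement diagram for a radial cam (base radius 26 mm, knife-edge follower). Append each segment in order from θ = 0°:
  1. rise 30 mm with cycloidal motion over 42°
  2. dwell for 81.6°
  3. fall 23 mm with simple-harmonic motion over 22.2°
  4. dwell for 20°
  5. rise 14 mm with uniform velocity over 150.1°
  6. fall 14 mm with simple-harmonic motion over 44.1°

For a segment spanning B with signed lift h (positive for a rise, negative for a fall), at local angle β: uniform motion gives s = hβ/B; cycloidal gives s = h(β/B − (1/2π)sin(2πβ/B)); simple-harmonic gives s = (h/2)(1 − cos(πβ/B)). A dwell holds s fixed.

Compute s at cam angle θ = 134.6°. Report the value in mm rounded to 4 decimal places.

seg 1 [0°–42°] cycloidal, h=30: full span → s += 30 → s = 30.0000
seg 2 [42°–123.6°] dwell: s stays 30.0000
seg 3 [123.6°–145.8°] simple-harmonic, h=-23: θ=134.6° here. β=11, B=22.2. -23/2·(1 − cos(π·0.4955)) = -11.3373 → s = 18.6627

18.6627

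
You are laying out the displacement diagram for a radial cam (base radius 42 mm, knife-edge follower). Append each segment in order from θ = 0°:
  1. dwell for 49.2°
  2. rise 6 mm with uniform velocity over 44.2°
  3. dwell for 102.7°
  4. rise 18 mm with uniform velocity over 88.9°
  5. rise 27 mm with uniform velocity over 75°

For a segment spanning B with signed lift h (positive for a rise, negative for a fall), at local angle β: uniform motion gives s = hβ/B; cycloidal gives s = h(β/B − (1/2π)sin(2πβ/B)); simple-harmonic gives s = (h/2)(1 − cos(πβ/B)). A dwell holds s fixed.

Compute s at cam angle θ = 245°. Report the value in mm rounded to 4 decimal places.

seg 1 [0°–49.2°] dwell: s stays 0.0000
seg 2 [49.2°–93.4°] uniform, h=6: full span → s += 6 → s = 6.0000
seg 3 [93.4°–196.1°] dwell: s stays 6.0000
seg 4 [196.1°–285°] uniform, h=18: θ=245° here. β=48.9, B=88.9. 18·48.9/88.9 = 9.9010 → s = 15.9010

15.9010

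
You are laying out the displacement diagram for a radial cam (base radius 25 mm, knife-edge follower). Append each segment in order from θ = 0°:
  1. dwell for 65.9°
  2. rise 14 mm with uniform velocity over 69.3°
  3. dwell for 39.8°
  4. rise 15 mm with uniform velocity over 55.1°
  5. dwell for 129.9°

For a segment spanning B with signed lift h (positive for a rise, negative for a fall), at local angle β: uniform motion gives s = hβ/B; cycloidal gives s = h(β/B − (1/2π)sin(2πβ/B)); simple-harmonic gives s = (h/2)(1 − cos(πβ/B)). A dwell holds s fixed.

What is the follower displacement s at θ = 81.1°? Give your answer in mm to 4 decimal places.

seg 1 [0°–65.9°] dwell: s stays 0.0000
seg 2 [65.9°–135.2°] uniform, h=14: θ=81.1° here. β=15.2, B=69.3. 14·15.2/69.3 = 3.0707 → s = 3.0707

3.0707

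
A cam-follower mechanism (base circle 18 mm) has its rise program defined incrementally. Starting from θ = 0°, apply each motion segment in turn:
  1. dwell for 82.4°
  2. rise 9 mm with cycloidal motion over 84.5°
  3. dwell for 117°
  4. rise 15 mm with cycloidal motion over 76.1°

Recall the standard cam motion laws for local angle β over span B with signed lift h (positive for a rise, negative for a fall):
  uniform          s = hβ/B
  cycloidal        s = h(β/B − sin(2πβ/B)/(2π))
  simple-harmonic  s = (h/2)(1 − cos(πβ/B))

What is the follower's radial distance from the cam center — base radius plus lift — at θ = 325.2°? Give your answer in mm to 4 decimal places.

seg 1 [0°–82.4°] dwell: s stays 0.0000
seg 2 [82.4°–166.9°] cycloidal, h=9: full span → s += 9 → s = 9.0000
seg 3 [166.9°–283.9°] dwell: s stays 9.0000
seg 4 [283.9°–360°] cycloidal, h=15: θ=325.2° here. β=41.3, B=76.1. 15·(0.5427 − sin(2π·0.5427)/(2π)) = 8.7735 → s = 17.7735
radial distance = base radius + s = 18 + 17.7735 = 35.7735

35.7735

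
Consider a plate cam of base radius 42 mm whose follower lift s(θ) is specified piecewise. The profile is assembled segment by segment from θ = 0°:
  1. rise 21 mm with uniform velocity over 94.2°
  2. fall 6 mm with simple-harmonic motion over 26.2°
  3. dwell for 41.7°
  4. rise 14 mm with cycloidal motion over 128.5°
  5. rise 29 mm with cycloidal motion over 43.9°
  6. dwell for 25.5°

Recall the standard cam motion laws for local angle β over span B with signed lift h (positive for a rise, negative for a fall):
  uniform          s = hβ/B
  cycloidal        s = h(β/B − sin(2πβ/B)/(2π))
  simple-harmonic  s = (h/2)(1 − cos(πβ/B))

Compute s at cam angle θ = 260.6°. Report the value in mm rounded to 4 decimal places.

seg 1 [0°–94.2°] uniform, h=21: full span → s += 21 → s = 21.0000
seg 2 [94.2°–120.4°] simple-harmonic, h=-6: full span → s += -6 → s = 15.0000
seg 3 [120.4°–162.1°] dwell: s stays 15.0000
seg 4 [162.1°–290.6°] cycloidal, h=14: θ=260.6° here. β=98.5, B=128.5. 14·(0.7665 − sin(2π·0.7665)/(2π)) = 12.9477 → s = 27.9477

27.9477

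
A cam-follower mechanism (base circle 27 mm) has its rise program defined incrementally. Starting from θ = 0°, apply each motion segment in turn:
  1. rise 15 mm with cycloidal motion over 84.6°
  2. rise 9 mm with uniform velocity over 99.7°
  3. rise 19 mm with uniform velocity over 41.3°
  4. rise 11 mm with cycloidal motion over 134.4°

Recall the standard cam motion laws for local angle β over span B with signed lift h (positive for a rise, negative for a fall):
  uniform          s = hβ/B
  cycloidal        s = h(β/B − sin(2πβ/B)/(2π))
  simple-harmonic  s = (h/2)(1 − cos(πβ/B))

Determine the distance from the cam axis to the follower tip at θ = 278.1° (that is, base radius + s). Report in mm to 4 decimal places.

seg 1 [0°–84.6°] cycloidal, h=15: full span → s += 15 → s = 15.0000
seg 2 [84.6°–184.3°] uniform, h=9: full span → s += 9 → s = 24.0000
seg 3 [184.3°–225.6°] uniform, h=19: full span → s += 19 → s = 43.0000
seg 4 [225.6°–360°] cycloidal, h=11: θ=278.1° here. β=52.5, B=134.4. 11·(0.3906 − sin(2π·0.3906)/(2π)) = 3.1862 → s = 46.1862
radial distance = base radius + s = 27 + 46.1862 = 73.1862

73.1862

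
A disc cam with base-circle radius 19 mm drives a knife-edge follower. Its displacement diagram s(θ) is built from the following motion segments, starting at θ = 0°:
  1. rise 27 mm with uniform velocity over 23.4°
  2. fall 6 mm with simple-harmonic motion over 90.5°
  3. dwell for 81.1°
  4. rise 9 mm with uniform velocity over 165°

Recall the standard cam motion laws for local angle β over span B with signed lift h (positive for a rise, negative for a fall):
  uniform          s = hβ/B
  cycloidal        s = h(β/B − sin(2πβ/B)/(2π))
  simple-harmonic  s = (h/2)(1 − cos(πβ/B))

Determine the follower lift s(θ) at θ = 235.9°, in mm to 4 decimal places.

seg 1 [0°–23.4°] uniform, h=27: full span → s += 27 → s = 27.0000
seg 2 [23.4°–113.9°] simple-harmonic, h=-6: full span → s += -6 → s = 21.0000
seg 3 [113.9°–195°] dwell: s stays 21.0000
seg 4 [195°–360°] uniform, h=9: θ=235.9° here. β=40.9, B=165. 9·40.9/165 = 2.2309 → s = 23.2309

23.2309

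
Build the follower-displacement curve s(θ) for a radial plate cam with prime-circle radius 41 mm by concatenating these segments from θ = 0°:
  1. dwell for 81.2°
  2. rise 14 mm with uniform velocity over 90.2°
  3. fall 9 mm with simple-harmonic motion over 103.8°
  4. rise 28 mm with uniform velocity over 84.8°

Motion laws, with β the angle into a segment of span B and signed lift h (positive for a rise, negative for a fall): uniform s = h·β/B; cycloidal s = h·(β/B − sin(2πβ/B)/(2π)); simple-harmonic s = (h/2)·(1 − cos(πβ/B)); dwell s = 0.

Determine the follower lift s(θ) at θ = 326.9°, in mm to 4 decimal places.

seg 1 [0°–81.2°] dwell: s stays 0.0000
seg 2 [81.2°–171.4°] uniform, h=14: full span → s += 14 → s = 14.0000
seg 3 [171.4°–275.2°] simple-harmonic, h=-9: full span → s += -9 → s = 5.0000
seg 4 [275.2°–360°] uniform, h=28: θ=326.9° here. β=51.7, B=84.8. 28·51.7/84.8 = 17.0708 → s = 22.0708

22.0708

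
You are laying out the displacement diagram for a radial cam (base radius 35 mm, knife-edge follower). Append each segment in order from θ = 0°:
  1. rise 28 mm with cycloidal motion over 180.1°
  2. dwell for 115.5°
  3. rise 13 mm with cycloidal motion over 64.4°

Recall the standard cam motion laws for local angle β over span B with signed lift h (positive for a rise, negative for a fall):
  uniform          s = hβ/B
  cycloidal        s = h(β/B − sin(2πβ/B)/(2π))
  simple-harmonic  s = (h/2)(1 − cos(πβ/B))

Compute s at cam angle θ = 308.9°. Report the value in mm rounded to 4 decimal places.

seg 1 [0°–180.1°] cycloidal, h=28: full span → s += 28 → s = 28.0000
seg 2 [180.1°–295.6°] dwell: s stays 28.0000
seg 3 [295.6°–360°] cycloidal, h=13: θ=308.9° here. β=13.3, B=64.4. 13·(0.2065 − sin(2π·0.2065)/(2π)) = 0.6925 → s = 28.6925

28.6925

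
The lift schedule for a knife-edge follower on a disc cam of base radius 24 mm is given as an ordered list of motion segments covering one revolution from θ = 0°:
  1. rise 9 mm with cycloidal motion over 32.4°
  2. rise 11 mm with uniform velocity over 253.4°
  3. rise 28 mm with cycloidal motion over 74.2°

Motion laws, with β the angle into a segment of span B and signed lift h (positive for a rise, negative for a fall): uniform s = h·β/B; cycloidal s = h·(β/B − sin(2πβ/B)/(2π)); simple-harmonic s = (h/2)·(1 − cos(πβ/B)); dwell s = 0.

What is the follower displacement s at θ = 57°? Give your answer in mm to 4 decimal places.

seg 1 [0°–32.4°] cycloidal, h=9: full span → s += 9 → s = 9.0000
seg 2 [32.4°–285.8°] uniform, h=11: θ=57° here. β=24.6, B=253.4. 11·24.6/253.4 = 1.0679 → s = 10.0679

10.0679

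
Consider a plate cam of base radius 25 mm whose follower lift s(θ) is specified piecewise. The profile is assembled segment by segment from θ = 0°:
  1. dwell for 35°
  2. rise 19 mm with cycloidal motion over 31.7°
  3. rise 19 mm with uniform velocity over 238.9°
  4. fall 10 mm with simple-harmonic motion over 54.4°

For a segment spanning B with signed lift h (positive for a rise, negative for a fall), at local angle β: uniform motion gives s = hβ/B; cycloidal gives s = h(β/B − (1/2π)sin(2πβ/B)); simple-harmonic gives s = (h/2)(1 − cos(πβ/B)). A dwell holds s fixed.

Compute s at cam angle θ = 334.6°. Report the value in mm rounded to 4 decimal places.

seg 1 [0°–35°] dwell: s stays 0.0000
seg 2 [35°–66.7°] cycloidal, h=19: full span → s += 19 → s = 19.0000
seg 3 [66.7°–305.6°] uniform, h=19: full span → s += 19 → s = 38.0000
seg 4 [305.6°–360°] simple-harmonic, h=-10: θ=334.6° here. β=29, B=54.4. -10/2·(1 − cos(π·0.5331)) = -5.5188 → s = 32.4812

32.4812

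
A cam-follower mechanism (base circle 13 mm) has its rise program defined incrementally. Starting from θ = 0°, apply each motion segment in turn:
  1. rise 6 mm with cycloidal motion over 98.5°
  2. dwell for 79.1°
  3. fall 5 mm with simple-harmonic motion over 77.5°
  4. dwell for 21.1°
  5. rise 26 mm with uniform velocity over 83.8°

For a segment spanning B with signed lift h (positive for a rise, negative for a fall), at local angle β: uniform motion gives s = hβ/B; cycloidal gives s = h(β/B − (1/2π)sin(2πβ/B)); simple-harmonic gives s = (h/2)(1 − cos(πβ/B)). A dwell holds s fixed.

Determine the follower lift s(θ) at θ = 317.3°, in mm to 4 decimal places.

seg 1 [0°–98.5°] cycloidal, h=6: full span → s += 6 → s = 6.0000
seg 2 [98.5°–177.6°] dwell: s stays 6.0000
seg 3 [177.6°–255.1°] simple-harmonic, h=-5: full span → s += -5 → s = 1.0000
seg 4 [255.1°–276.2°] dwell: s stays 1.0000
seg 5 [276.2°–360°] uniform, h=26: θ=317.3° here. β=41.1, B=83.8. 26·41.1/83.8 = 12.7518 → s = 13.7518

13.7518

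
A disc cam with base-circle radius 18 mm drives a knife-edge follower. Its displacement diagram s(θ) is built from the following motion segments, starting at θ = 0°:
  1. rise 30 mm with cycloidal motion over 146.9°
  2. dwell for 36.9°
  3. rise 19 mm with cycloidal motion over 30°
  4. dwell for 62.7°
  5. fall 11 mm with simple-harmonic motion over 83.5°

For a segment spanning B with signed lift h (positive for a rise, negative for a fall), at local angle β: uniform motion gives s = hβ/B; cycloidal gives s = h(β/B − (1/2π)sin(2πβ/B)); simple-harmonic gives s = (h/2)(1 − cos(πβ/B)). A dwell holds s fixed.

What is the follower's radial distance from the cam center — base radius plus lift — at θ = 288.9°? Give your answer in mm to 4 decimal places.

seg 1 [0°–146.9°] cycloidal, h=30: full span → s += 30 → s = 30.0000
seg 2 [146.9°–183.8°] dwell: s stays 30.0000
seg 3 [183.8°–213.8°] cycloidal, h=19: full span → s += 19 → s = 49.0000
seg 4 [213.8°–276.5°] dwell: s stays 49.0000
seg 5 [276.5°–360°] simple-harmonic, h=-11: θ=288.9° here. β=12.4, B=83.5. -11/2·(1 − cos(π·0.1485)) = -0.5878 → s = 48.4122
radial distance = base radius + s = 18 + 48.4122 = 66.4122

66.4122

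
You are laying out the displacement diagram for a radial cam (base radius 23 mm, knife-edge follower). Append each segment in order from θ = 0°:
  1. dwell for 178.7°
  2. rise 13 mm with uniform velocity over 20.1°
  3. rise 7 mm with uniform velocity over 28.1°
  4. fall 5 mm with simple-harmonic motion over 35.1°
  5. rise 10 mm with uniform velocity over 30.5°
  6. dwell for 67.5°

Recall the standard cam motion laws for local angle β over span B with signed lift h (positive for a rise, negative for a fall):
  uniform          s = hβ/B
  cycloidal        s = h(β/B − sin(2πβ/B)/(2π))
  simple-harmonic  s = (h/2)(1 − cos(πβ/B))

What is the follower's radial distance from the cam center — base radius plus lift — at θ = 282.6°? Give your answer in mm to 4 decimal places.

seg 1 [0°–178.7°] dwell: s stays 0.0000
seg 2 [178.7°–198.8°] uniform, h=13: full span → s += 13 → s = 13.0000
seg 3 [198.8°–226.9°] uniform, h=7: full span → s += 7 → s = 20.0000
seg 4 [226.9°–262°] simple-harmonic, h=-5: full span → s += -5 → s = 15.0000
seg 5 [262°–292.5°] uniform, h=10: θ=282.6° here. β=20.6, B=30.5. 10·20.6/30.5 = 6.7541 → s = 21.7541
radial distance = base radius + s = 23 + 21.7541 = 44.7541

44.7541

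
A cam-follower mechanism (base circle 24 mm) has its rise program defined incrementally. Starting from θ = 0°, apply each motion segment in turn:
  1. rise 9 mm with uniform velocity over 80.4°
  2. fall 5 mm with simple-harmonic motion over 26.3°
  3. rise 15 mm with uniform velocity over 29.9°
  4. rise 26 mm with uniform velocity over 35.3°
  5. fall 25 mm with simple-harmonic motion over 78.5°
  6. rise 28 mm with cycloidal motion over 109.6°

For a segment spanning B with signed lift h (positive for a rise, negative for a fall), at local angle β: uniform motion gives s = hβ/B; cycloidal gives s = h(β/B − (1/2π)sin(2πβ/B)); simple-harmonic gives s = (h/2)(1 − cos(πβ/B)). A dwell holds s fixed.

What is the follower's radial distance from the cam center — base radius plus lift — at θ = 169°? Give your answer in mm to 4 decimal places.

seg 1 [0°–80.4°] uniform, h=9: full span → s += 9 → s = 9.0000
seg 2 [80.4°–106.7°] simple-harmonic, h=-5: full span → s += -5 → s = 4.0000
seg 3 [106.7°–136.6°] uniform, h=15: full span → s += 15 → s = 19.0000
seg 4 [136.6°–171.9°] uniform, h=26: θ=169° here. β=32.4, B=35.3. 26·32.4/35.3 = 23.8640 → s = 42.8640
radial distance = base radius + s = 24 + 42.8640 = 66.8640

66.8640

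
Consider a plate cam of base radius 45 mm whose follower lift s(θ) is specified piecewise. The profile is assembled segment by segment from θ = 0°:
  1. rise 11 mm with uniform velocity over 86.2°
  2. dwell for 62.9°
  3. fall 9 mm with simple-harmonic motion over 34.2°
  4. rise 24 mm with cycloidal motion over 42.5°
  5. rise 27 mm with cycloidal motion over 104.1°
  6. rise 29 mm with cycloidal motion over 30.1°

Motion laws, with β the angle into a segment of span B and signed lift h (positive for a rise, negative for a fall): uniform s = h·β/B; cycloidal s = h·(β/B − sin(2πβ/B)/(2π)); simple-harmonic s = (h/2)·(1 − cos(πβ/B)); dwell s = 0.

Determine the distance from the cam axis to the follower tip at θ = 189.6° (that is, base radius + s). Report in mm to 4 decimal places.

seg 1 [0°–86.2°] uniform, h=11: full span → s += 11 → s = 11.0000
seg 2 [86.2°–149.1°] dwell: s stays 11.0000
seg 3 [149.1°–183.3°] simple-harmonic, h=-9: full span → s += -9 → s = 2.0000
seg 4 [183.3°–225.8°] cycloidal, h=24: θ=189.6° here. β=6.3, B=42.5. 24·(0.1482 − sin(2π·0.1482)/(2π)) = 0.4925 → s = 2.4925
radial distance = base radius + s = 45 + 2.4925 = 47.4925

47.4925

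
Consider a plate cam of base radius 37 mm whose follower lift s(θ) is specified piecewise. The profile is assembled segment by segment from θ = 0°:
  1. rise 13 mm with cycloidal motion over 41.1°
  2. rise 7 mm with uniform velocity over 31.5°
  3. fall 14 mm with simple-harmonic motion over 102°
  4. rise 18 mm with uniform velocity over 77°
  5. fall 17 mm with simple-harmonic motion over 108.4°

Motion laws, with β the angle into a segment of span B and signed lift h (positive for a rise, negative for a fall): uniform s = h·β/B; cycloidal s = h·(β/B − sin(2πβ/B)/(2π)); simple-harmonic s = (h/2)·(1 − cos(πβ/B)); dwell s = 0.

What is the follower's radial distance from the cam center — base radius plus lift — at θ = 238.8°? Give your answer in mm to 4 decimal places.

seg 1 [0°–41.1°] cycloidal, h=13: full span → s += 13 → s = 13.0000
seg 2 [41.1°–72.6°] uniform, h=7: full span → s += 7 → s = 20.0000
seg 3 [72.6°–174.6°] simple-harmonic, h=-14: full span → s += -14 → s = 6.0000
seg 4 [174.6°–251.6°] uniform, h=18: θ=238.8° here. β=64.2, B=77. 18·64.2/77 = 15.0078 → s = 21.0078
radial distance = base radius + s = 37 + 21.0078 = 58.0078

58.0078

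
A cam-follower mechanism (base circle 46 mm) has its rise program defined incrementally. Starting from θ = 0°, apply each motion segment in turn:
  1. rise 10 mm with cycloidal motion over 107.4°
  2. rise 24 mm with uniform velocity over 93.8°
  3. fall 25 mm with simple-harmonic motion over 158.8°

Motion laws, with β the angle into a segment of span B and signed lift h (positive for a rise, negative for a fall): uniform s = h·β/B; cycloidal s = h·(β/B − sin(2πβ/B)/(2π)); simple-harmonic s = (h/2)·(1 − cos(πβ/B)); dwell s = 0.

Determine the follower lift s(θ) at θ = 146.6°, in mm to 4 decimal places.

seg 1 [0°–107.4°] cycloidal, h=10: full span → s += 10 → s = 10.0000
seg 2 [107.4°–201.2°] uniform, h=24: θ=146.6° here. β=39.2, B=93.8. 24·39.2/93.8 = 10.0299 → s = 20.0299

20.0299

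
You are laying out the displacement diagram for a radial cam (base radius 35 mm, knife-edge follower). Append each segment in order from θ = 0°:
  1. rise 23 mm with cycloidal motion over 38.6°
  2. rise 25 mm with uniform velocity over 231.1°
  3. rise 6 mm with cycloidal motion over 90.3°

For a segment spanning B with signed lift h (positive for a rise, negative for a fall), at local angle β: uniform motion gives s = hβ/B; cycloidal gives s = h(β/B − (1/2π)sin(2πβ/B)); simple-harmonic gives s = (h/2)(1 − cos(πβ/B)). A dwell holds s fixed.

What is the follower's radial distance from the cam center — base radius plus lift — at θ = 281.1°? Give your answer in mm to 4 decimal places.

seg 1 [0°–38.6°] cycloidal, h=23: full span → s += 23 → s = 23.0000
seg 2 [38.6°–269.7°] uniform, h=25: full span → s += 25 → s = 48.0000
seg 3 [269.7°–360°] cycloidal, h=6: θ=281.1° here. β=11.4, B=90.3. 6·(0.1262 − sin(2π·0.1262)/(2π)) = 0.0770 → s = 48.0770
radial distance = base radius + s = 35 + 48.0770 = 83.0770

83.0770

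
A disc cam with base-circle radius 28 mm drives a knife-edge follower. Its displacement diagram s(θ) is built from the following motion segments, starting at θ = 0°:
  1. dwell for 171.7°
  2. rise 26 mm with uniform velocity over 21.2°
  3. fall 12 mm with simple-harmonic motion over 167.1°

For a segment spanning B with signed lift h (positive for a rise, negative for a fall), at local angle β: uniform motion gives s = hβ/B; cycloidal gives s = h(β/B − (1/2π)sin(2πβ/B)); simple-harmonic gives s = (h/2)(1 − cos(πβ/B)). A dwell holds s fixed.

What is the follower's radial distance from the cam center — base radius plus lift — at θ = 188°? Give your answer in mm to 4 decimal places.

seg 1 [0°–171.7°] dwell: s stays 0.0000
seg 2 [171.7°–192.9°] uniform, h=26: θ=188° here. β=16.3, B=21.2. 26·16.3/21.2 = 19.9906 → s = 19.9906
radial distance = base radius + s = 28 + 19.9906 = 47.9906

47.9906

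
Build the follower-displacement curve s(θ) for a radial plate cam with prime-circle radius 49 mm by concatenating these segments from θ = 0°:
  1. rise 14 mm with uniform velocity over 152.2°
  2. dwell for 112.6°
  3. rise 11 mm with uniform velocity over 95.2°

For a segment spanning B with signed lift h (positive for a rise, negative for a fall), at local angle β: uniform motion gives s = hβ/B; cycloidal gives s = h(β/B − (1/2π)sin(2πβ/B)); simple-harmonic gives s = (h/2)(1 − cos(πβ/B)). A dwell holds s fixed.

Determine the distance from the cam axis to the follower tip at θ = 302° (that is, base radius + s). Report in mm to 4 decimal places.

seg 1 [0°–152.2°] uniform, h=14: full span → s += 14 → s = 14.0000
seg 2 [152.2°–264.8°] dwell: s stays 14.0000
seg 3 [264.8°–360°] uniform, h=11: θ=302° here. β=37.2, B=95.2. 11·37.2/95.2 = 4.2983 → s = 18.2983
radial distance = base radius + s = 49 + 18.2983 = 67.2983

67.2983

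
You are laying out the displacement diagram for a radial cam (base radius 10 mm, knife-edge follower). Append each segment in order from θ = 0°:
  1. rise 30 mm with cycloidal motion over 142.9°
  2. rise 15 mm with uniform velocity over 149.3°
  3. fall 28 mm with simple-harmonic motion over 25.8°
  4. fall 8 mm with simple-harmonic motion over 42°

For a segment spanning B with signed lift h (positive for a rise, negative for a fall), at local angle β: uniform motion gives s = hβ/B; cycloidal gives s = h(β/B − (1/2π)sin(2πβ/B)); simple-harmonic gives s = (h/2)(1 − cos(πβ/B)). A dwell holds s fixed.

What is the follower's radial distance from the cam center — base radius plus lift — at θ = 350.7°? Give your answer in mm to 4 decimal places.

seg 1 [0°–142.9°] cycloidal, h=30: full span → s += 30 → s = 30.0000
seg 2 [142.9°–292.2°] uniform, h=15: full span → s += 15 → s = 45.0000
seg 3 [292.2°–318°] simple-harmonic, h=-28: full span → s += -28 → s = 17.0000
seg 4 [318°–360°] simple-harmonic, h=-8: θ=350.7° here. β=32.7, B=42. -8/2·(1 − cos(π·0.7786)) = -7.0706 → s = 9.9294
radial distance = base radius + s = 10 + 9.9294 = 19.9294

19.9294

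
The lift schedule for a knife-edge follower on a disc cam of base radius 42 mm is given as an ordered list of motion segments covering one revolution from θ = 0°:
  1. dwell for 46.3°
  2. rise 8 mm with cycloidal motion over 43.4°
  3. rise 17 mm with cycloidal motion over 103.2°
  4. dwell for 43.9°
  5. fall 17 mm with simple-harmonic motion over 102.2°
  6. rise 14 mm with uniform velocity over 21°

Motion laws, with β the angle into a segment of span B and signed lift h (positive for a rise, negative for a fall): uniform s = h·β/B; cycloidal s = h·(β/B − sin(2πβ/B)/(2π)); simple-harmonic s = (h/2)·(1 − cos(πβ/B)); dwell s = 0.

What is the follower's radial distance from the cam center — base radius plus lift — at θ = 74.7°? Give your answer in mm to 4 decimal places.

seg 1 [0°–46.3°] dwell: s stays 0.0000
seg 2 [46.3°–89.7°] cycloidal, h=8: θ=74.7° here. β=28.4, B=43.4. 8·(0.6544 − sin(2π·0.6544)/(2π)) = 6.2853 → s = 6.2853
radial distance = base radius + s = 42 + 6.2853 = 48.2853

48.2853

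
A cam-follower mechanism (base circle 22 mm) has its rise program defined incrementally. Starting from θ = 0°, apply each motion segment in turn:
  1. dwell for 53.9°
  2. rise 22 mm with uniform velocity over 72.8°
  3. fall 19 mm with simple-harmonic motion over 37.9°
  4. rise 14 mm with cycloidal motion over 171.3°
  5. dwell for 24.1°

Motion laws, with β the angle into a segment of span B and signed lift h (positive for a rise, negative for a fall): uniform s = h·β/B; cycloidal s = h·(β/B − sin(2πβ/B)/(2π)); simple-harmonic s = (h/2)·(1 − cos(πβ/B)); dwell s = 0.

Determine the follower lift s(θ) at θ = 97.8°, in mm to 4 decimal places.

seg 1 [0°–53.9°] dwell: s stays 0.0000
seg 2 [53.9°–126.7°] uniform, h=22: θ=97.8° here. β=43.9, B=72.8. 22·43.9/72.8 = 13.2665 → s = 13.2665

13.2665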